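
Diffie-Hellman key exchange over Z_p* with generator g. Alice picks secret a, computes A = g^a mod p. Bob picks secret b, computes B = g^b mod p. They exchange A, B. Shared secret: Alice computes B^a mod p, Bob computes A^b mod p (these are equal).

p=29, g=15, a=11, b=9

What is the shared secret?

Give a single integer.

A = 15^11 mod 29  (bits of 11 = 1011)
  bit 0 = 1: r = r^2 * 15 mod 29 = 1^2 * 15 = 1*15 = 15
  bit 1 = 0: r = r^2 mod 29 = 15^2 = 22
  bit 2 = 1: r = r^2 * 15 mod 29 = 22^2 * 15 = 20*15 = 10
  bit 3 = 1: r = r^2 * 15 mod 29 = 10^2 * 15 = 13*15 = 21
  -> A = 21
B = 15^9 mod 29  (bits of 9 = 1001)
  bit 0 = 1: r = r^2 * 15 mod 29 = 1^2 * 15 = 1*15 = 15
  bit 1 = 0: r = r^2 mod 29 = 15^2 = 22
  bit 2 = 0: r = r^2 mod 29 = 22^2 = 20
  bit 3 = 1: r = r^2 * 15 mod 29 = 20^2 * 15 = 23*15 = 26
  -> B = 26
s = B^a = 26^11 mod 29  (bits of 11 = 1011)
  bit 0 = 1: r = r^2 * 26 mod 29 = 1^2 * 26 = 1*26 = 26
  bit 1 = 0: r = r^2 mod 29 = 26^2 = 9
  bit 2 = 1: r = r^2 * 26 mod 29 = 9^2 * 26 = 23*26 = 18
  bit 3 = 1: r = r^2 * 26 mod 29 = 18^2 * 26 = 5*26 = 14
  -> s = B^a = 14

Answer: 14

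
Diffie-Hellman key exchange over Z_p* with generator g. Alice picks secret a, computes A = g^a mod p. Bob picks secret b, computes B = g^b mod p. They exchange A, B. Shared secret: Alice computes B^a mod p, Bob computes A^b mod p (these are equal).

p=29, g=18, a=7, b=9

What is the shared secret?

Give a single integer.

Answer: 17

Derivation:
A = 18^7 mod 29  (bits of 7 = 111)
  bit 0 = 1: r = r^2 * 18 mod 29 = 1^2 * 18 = 1*18 = 18
  bit 1 = 1: r = r^2 * 18 mod 29 = 18^2 * 18 = 5*18 = 3
  bit 2 = 1: r = r^2 * 18 mod 29 = 3^2 * 18 = 9*18 = 17
  -> A = 17
B = 18^9 mod 29  (bits of 9 = 1001)
  bit 0 = 1: r = r^2 * 18 mod 29 = 1^2 * 18 = 1*18 = 18
  bit 1 = 0: r = r^2 mod 29 = 18^2 = 5
  bit 2 = 0: r = r^2 mod 29 = 5^2 = 25
  bit 3 = 1: r = r^2 * 18 mod 29 = 25^2 * 18 = 16*18 = 27
  -> B = 27
s = B^a = 27^7 mod 29  (bits of 7 = 111)
  bit 0 = 1: r = r^2 * 27 mod 29 = 1^2 * 27 = 1*27 = 27
  bit 1 = 1: r = r^2 * 27 mod 29 = 27^2 * 27 = 4*27 = 21
  bit 2 = 1: r = r^2 * 27 mod 29 = 21^2 * 27 = 6*27 = 17
  -> s = B^a = 17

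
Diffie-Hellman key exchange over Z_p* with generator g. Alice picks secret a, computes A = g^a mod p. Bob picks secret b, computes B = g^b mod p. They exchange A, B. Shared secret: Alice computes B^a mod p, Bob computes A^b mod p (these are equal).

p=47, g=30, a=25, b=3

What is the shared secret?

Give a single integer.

Answer: 33

Derivation:
A = 30^25 mod 47  (bits of 25 = 11001)
  bit 0 = 1: r = r^2 * 30 mod 47 = 1^2 * 30 = 1*30 = 30
  bit 1 = 1: r = r^2 * 30 mod 47 = 30^2 * 30 = 7*30 = 22
  bit 2 = 0: r = r^2 mod 47 = 22^2 = 14
  bit 3 = 0: r = r^2 mod 47 = 14^2 = 8
  bit 4 = 1: r = r^2 * 30 mod 47 = 8^2 * 30 = 17*30 = 40
  -> A = 40
B = 30^3 mod 47  (bits of 3 = 11)
  bit 0 = 1: r = r^2 * 30 mod 47 = 1^2 * 30 = 1*30 = 30
  bit 1 = 1: r = r^2 * 30 mod 47 = 30^2 * 30 = 7*30 = 22
  -> B = 22
s = B^a = 22^25 mod 47  (bits of 25 = 11001)
  bit 0 = 1: r = r^2 * 22 mod 47 = 1^2 * 22 = 1*22 = 22
  bit 1 = 1: r = r^2 * 22 mod 47 = 22^2 * 22 = 14*22 = 26
  bit 2 = 0: r = r^2 mod 47 = 26^2 = 18
  bit 3 = 0: r = r^2 mod 47 = 18^2 = 42
  bit 4 = 1: r = r^2 * 22 mod 47 = 42^2 * 22 = 25*22 = 33
  -> s = B^a = 33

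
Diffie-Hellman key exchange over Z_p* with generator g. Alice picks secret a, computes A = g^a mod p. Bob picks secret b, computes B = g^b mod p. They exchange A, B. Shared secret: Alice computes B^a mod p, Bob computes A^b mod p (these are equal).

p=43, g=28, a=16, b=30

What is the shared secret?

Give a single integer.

Answer: 41

Derivation:
A = 28^16 mod 43  (bits of 16 = 10000)
  bit 0 = 1: r = r^2 * 28 mod 43 = 1^2 * 28 = 1*28 = 28
  bit 1 = 0: r = r^2 mod 43 = 28^2 = 10
  bit 2 = 0: r = r^2 mod 43 = 10^2 = 14
  bit 3 = 0: r = r^2 mod 43 = 14^2 = 24
  bit 4 = 0: r = r^2 mod 43 = 24^2 = 17
  -> A = 17
B = 28^30 mod 43  (bits of 30 = 11110)
  bit 0 = 1: r = r^2 * 28 mod 43 = 1^2 * 28 = 1*28 = 28
  bit 1 = 1: r = r^2 * 28 mod 43 = 28^2 * 28 = 10*28 = 22
  bit 2 = 1: r = r^2 * 28 mod 43 = 22^2 * 28 = 11*28 = 7
  bit 3 = 1: r = r^2 * 28 mod 43 = 7^2 * 28 = 6*28 = 39
  bit 4 = 0: r = r^2 mod 43 = 39^2 = 16
  -> B = 16
s = B^a = 16^16 mod 43  (bits of 16 = 10000)
  bit 0 = 1: r = r^2 * 16 mod 43 = 1^2 * 16 = 1*16 = 16
  bit 1 = 0: r = r^2 mod 43 = 16^2 = 41
  bit 2 = 0: r = r^2 mod 43 = 41^2 = 4
  bit 3 = 0: r = r^2 mod 43 = 4^2 = 16
  bit 4 = 0: r = r^2 mod 43 = 16^2 = 41
  -> s = B^a = 41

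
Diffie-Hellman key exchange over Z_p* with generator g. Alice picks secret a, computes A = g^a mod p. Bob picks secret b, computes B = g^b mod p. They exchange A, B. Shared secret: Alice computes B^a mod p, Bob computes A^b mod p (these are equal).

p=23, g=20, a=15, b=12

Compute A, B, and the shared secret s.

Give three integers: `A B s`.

Answer: 11 3 12

Derivation:
A = 20^15 mod 23  (bits of 15 = 1111)
  bit 0 = 1: r = r^2 * 20 mod 23 = 1^2 * 20 = 1*20 = 20
  bit 1 = 1: r = r^2 * 20 mod 23 = 20^2 * 20 = 9*20 = 19
  bit 2 = 1: r = r^2 * 20 mod 23 = 19^2 * 20 = 16*20 = 21
  bit 3 = 1: r = r^2 * 20 mod 23 = 21^2 * 20 = 4*20 = 11
  -> A = 11
B = 20^12 mod 23  (bits of 12 = 1100)
  bit 0 = 1: r = r^2 * 20 mod 23 = 1^2 * 20 = 1*20 = 20
  bit 1 = 1: r = r^2 * 20 mod 23 = 20^2 * 20 = 9*20 = 19
  bit 2 = 0: r = r^2 mod 23 = 19^2 = 16
  bit 3 = 0: r = r^2 mod 23 = 16^2 = 3
  -> B = 3
s = B^a = 3^15 mod 23  (bits of 15 = 1111)
  bit 0 = 1: r = r^2 * 3 mod 23 = 1^2 * 3 = 1*3 = 3
  bit 1 = 1: r = r^2 * 3 mod 23 = 3^2 * 3 = 9*3 = 4
  bit 2 = 1: r = r^2 * 3 mod 23 = 4^2 * 3 = 16*3 = 2
  bit 3 = 1: r = r^2 * 3 mod 23 = 2^2 * 3 = 4*3 = 12
  -> s = B^a = 12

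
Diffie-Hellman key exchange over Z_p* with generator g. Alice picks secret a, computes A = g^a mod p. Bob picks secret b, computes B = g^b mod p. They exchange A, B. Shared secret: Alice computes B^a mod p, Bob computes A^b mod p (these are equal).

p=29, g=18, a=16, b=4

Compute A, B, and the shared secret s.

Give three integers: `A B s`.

Answer: 24 25 16

Derivation:
A = 18^16 mod 29  (bits of 16 = 10000)
  bit 0 = 1: r = r^2 * 18 mod 29 = 1^2 * 18 = 1*18 = 18
  bit 1 = 0: r = r^2 mod 29 = 18^2 = 5
  bit 2 = 0: r = r^2 mod 29 = 5^2 = 25
  bit 3 = 0: r = r^2 mod 29 = 25^2 = 16
  bit 4 = 0: r = r^2 mod 29 = 16^2 = 24
  -> A = 24
B = 18^4 mod 29  (bits of 4 = 100)
  bit 0 = 1: r = r^2 * 18 mod 29 = 1^2 * 18 = 1*18 = 18
  bit 1 = 0: r = r^2 mod 29 = 18^2 = 5
  bit 2 = 0: r = r^2 mod 29 = 5^2 = 25
  -> B = 25
s = B^a = 25^16 mod 29  (bits of 16 = 10000)
  bit 0 = 1: r = r^2 * 25 mod 29 = 1^2 * 25 = 1*25 = 25
  bit 1 = 0: r = r^2 mod 29 = 25^2 = 16
  bit 2 = 0: r = r^2 mod 29 = 16^2 = 24
  bit 3 = 0: r = r^2 mod 29 = 24^2 = 25
  bit 4 = 0: r = r^2 mod 29 = 25^2 = 16
  -> s = B^a = 16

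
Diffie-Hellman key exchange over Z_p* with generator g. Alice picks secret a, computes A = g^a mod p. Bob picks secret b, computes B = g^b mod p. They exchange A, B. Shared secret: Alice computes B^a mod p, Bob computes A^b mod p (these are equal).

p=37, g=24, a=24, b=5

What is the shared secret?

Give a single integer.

Answer: 10

Derivation:
A = 24^24 mod 37  (bits of 24 = 11000)
  bit 0 = 1: r = r^2 * 24 mod 37 = 1^2 * 24 = 1*24 = 24
  bit 1 = 1: r = r^2 * 24 mod 37 = 24^2 * 24 = 21*24 = 23
  bit 2 = 0: r = r^2 mod 37 = 23^2 = 11
  bit 3 = 0: r = r^2 mod 37 = 11^2 = 10
  bit 4 = 0: r = r^2 mod 37 = 10^2 = 26
  -> A = 26
B = 24^5 mod 37  (bits of 5 = 101)
  bit 0 = 1: r = r^2 * 24 mod 37 = 1^2 * 24 = 1*24 = 24
  bit 1 = 0: r = r^2 mod 37 = 24^2 = 21
  bit 2 = 1: r = r^2 * 24 mod 37 = 21^2 * 24 = 34*24 = 2
  -> B = 2
s = B^a = 2^24 mod 37  (bits of 24 = 11000)
  bit 0 = 1: r = r^2 * 2 mod 37 = 1^2 * 2 = 1*2 = 2
  bit 1 = 1: r = r^2 * 2 mod 37 = 2^2 * 2 = 4*2 = 8
  bit 2 = 0: r = r^2 mod 37 = 8^2 = 27
  bit 3 = 0: r = r^2 mod 37 = 27^2 = 26
  bit 4 = 0: r = r^2 mod 37 = 26^2 = 10
  -> s = B^a = 10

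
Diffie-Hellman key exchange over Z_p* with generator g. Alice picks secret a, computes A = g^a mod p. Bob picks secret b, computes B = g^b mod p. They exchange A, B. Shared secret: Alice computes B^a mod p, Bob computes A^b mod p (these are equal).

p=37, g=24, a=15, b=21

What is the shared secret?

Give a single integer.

Answer: 6

Derivation:
A = 24^15 mod 37  (bits of 15 = 1111)
  bit 0 = 1: r = r^2 * 24 mod 37 = 1^2 * 24 = 1*24 = 24
  bit 1 = 1: r = r^2 * 24 mod 37 = 24^2 * 24 = 21*24 = 23
  bit 2 = 1: r = r^2 * 24 mod 37 = 23^2 * 24 = 11*24 = 5
  bit 3 = 1: r = r^2 * 24 mod 37 = 5^2 * 24 = 25*24 = 8
  -> A = 8
B = 24^21 mod 37  (bits of 21 = 10101)
  bit 0 = 1: r = r^2 * 24 mod 37 = 1^2 * 24 = 1*24 = 24
  bit 1 = 0: r = r^2 mod 37 = 24^2 = 21
  bit 2 = 1: r = r^2 * 24 mod 37 = 21^2 * 24 = 34*24 = 2
  bit 3 = 0: r = r^2 mod 37 = 2^2 = 4
  bit 4 = 1: r = r^2 * 24 mod 37 = 4^2 * 24 = 16*24 = 14
  -> B = 14
s = B^a = 14^15 mod 37  (bits of 15 = 1111)
  bit 0 = 1: r = r^2 * 14 mod 37 = 1^2 * 14 = 1*14 = 14
  bit 1 = 1: r = r^2 * 14 mod 37 = 14^2 * 14 = 11*14 = 6
  bit 2 = 1: r = r^2 * 14 mod 37 = 6^2 * 14 = 36*14 = 23
  bit 3 = 1: r = r^2 * 14 mod 37 = 23^2 * 14 = 11*14 = 6
  -> s = B^a = 6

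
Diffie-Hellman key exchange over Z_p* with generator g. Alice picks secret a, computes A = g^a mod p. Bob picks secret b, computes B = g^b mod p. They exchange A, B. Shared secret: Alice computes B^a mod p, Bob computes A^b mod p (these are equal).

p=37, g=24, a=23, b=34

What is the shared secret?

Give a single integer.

A = 24^23 mod 37  (bits of 23 = 10111)
  bit 0 = 1: r = r^2 * 24 mod 37 = 1^2 * 24 = 1*24 = 24
  bit 1 = 0: r = r^2 mod 37 = 24^2 = 21
  bit 2 = 1: r = r^2 * 24 mod 37 = 21^2 * 24 = 34*24 = 2
  bit 3 = 1: r = r^2 * 24 mod 37 = 2^2 * 24 = 4*24 = 22
  bit 4 = 1: r = r^2 * 24 mod 37 = 22^2 * 24 = 3*24 = 35
  -> A = 35
B = 24^34 mod 37  (bits of 34 = 100010)
  bit 0 = 1: r = r^2 * 24 mod 37 = 1^2 * 24 = 1*24 = 24
  bit 1 = 0: r = r^2 mod 37 = 24^2 = 21
  bit 2 = 0: r = r^2 mod 37 = 21^2 = 34
  bit 3 = 0: r = r^2 mod 37 = 34^2 = 9
  bit 4 = 1: r = r^2 * 24 mod 37 = 9^2 * 24 = 7*24 = 20
  bit 5 = 0: r = r^2 mod 37 = 20^2 = 30
  -> B = 30
s = B^a = 30^23 mod 37  (bits of 23 = 10111)
  bit 0 = 1: r = r^2 * 30 mod 37 = 1^2 * 30 = 1*30 = 30
  bit 1 = 0: r = r^2 mod 37 = 30^2 = 12
  bit 2 = 1: r = r^2 * 30 mod 37 = 12^2 * 30 = 33*30 = 28
  bit 3 = 1: r = r^2 * 30 mod 37 = 28^2 * 30 = 7*30 = 25
  bit 4 = 1: r = r^2 * 30 mod 37 = 25^2 * 30 = 33*30 = 28
  -> s = B^a = 28

Answer: 28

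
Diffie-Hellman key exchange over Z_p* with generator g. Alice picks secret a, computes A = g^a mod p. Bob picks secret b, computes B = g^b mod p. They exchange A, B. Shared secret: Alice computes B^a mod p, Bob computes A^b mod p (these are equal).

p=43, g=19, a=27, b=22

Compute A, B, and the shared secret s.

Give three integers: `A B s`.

Answer: 32 24 11

Derivation:
A = 19^27 mod 43  (bits of 27 = 11011)
  bit 0 = 1: r = r^2 * 19 mod 43 = 1^2 * 19 = 1*19 = 19
  bit 1 = 1: r = r^2 * 19 mod 43 = 19^2 * 19 = 17*19 = 22
  bit 2 = 0: r = r^2 mod 43 = 22^2 = 11
  bit 3 = 1: r = r^2 * 19 mod 43 = 11^2 * 19 = 35*19 = 20
  bit 4 = 1: r = r^2 * 19 mod 43 = 20^2 * 19 = 13*19 = 32
  -> A = 32
B = 19^22 mod 43  (bits of 22 = 10110)
  bit 0 = 1: r = r^2 * 19 mod 43 = 1^2 * 19 = 1*19 = 19
  bit 1 = 0: r = r^2 mod 43 = 19^2 = 17
  bit 2 = 1: r = r^2 * 19 mod 43 = 17^2 * 19 = 31*19 = 30
  bit 3 = 1: r = r^2 * 19 mod 43 = 30^2 * 19 = 40*19 = 29
  bit 4 = 0: r = r^2 mod 43 = 29^2 = 24
  -> B = 24
s = B^a = 24^27 mod 43  (bits of 27 = 11011)
  bit 0 = 1: r = r^2 * 24 mod 43 = 1^2 * 24 = 1*24 = 24
  bit 1 = 1: r = r^2 * 24 mod 43 = 24^2 * 24 = 17*24 = 21
  bit 2 = 0: r = r^2 mod 43 = 21^2 = 11
  bit 3 = 1: r = r^2 * 24 mod 43 = 11^2 * 24 = 35*24 = 23
  bit 4 = 1: r = r^2 * 24 mod 43 = 23^2 * 24 = 13*24 = 11
  -> s = B^a = 11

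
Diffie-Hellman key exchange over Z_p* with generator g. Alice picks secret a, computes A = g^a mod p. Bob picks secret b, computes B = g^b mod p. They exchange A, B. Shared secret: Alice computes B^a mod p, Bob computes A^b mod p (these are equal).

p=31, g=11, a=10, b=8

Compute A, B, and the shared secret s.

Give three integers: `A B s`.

A = 11^10 mod 31  (bits of 10 = 1010)
  bit 0 = 1: r = r^2 * 11 mod 31 = 1^2 * 11 = 1*11 = 11
  bit 1 = 0: r = r^2 mod 31 = 11^2 = 28
  bit 2 = 1: r = r^2 * 11 mod 31 = 28^2 * 11 = 9*11 = 6
  bit 3 = 0: r = r^2 mod 31 = 6^2 = 5
  -> A = 5
B = 11^8 mod 31  (bits of 8 = 1000)
  bit 0 = 1: r = r^2 * 11 mod 31 = 1^2 * 11 = 1*11 = 11
  bit 1 = 0: r = r^2 mod 31 = 11^2 = 28
  bit 2 = 0: r = r^2 mod 31 = 28^2 = 9
  bit 3 = 0: r = r^2 mod 31 = 9^2 = 19
  -> B = 19
s = B^a = 19^10 mod 31  (bits of 10 = 1010)
  bit 0 = 1: r = r^2 * 19 mod 31 = 1^2 * 19 = 1*19 = 19
  bit 1 = 0: r = r^2 mod 31 = 19^2 = 20
  bit 2 = 1: r = r^2 * 19 mod 31 = 20^2 * 19 = 28*19 = 5
  bit 3 = 0: r = r^2 mod 31 = 5^2 = 25
  -> s = B^a = 25

Answer: 5 19 25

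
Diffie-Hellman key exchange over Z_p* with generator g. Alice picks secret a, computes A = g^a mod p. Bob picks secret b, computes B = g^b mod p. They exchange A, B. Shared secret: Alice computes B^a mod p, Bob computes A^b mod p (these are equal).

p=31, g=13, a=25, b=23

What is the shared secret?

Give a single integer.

Answer: 6

Derivation:
A = 13^25 mod 31  (bits of 25 = 11001)
  bit 0 = 1: r = r^2 * 13 mod 31 = 1^2 * 13 = 1*13 = 13
  bit 1 = 1: r = r^2 * 13 mod 31 = 13^2 * 13 = 14*13 = 27
  bit 2 = 0: r = r^2 mod 31 = 27^2 = 16
  bit 3 = 0: r = r^2 mod 31 = 16^2 = 8
  bit 4 = 1: r = r^2 * 13 mod 31 = 8^2 * 13 = 2*13 = 26
  -> A = 26
B = 13^23 mod 31  (bits of 23 = 10111)
  bit 0 = 1: r = r^2 * 13 mod 31 = 1^2 * 13 = 1*13 = 13
  bit 1 = 0: r = r^2 mod 31 = 13^2 = 14
  bit 2 = 1: r = r^2 * 13 mod 31 = 14^2 * 13 = 10*13 = 6
  bit 3 = 1: r = r^2 * 13 mod 31 = 6^2 * 13 = 5*13 = 3
  bit 4 = 1: r = r^2 * 13 mod 31 = 3^2 * 13 = 9*13 = 24
  -> B = 24
s = B^a = 24^25 mod 31  (bits of 25 = 11001)
  bit 0 = 1: r = r^2 * 24 mod 31 = 1^2 * 24 = 1*24 = 24
  bit 1 = 1: r = r^2 * 24 mod 31 = 24^2 * 24 = 18*24 = 29
  bit 2 = 0: r = r^2 mod 31 = 29^2 = 4
  bit 3 = 0: r = r^2 mod 31 = 4^2 = 16
  bit 4 = 1: r = r^2 * 24 mod 31 = 16^2 * 24 = 8*24 = 6
  -> s = B^a = 6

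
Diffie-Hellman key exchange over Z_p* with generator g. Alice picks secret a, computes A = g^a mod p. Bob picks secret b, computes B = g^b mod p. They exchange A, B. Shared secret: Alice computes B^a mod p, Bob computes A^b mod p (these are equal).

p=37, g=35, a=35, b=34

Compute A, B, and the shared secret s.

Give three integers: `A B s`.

A = 35^35 mod 37  (bits of 35 = 100011)
  bit 0 = 1: r = r^2 * 35 mod 37 = 1^2 * 35 = 1*35 = 35
  bit 1 = 0: r = r^2 mod 37 = 35^2 = 4
  bit 2 = 0: r = r^2 mod 37 = 4^2 = 16
  bit 3 = 0: r = r^2 mod 37 = 16^2 = 34
  bit 4 = 1: r = r^2 * 35 mod 37 = 34^2 * 35 = 9*35 = 19
  bit 5 = 1: r = r^2 * 35 mod 37 = 19^2 * 35 = 28*35 = 18
  -> A = 18
B = 35^34 mod 37  (bits of 34 = 100010)
  bit 0 = 1: r = r^2 * 35 mod 37 = 1^2 * 35 = 1*35 = 35
  bit 1 = 0: r = r^2 mod 37 = 35^2 = 4
  bit 2 = 0: r = r^2 mod 37 = 4^2 = 16
  bit 3 = 0: r = r^2 mod 37 = 16^2 = 34
  bit 4 = 1: r = r^2 * 35 mod 37 = 34^2 * 35 = 9*35 = 19
  bit 5 = 0: r = r^2 mod 37 = 19^2 = 28
  -> B = 28
s = B^a = 28^35 mod 37  (bits of 35 = 100011)
  bit 0 = 1: r = r^2 * 28 mod 37 = 1^2 * 28 = 1*28 = 28
  bit 1 = 0: r = r^2 mod 37 = 28^2 = 7
  bit 2 = 0: r = r^2 mod 37 = 7^2 = 12
  bit 3 = 0: r = r^2 mod 37 = 12^2 = 33
  bit 4 = 1: r = r^2 * 28 mod 37 = 33^2 * 28 = 16*28 = 4
  bit 5 = 1: r = r^2 * 28 mod 37 = 4^2 * 28 = 16*28 = 4
  -> s = B^a = 4

Answer: 18 28 4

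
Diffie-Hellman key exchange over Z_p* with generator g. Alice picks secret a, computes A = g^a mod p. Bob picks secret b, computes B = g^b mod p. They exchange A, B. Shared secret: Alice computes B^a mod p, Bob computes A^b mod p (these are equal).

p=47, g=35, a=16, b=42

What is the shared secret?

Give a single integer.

A = 35^16 mod 47  (bits of 16 = 10000)
  bit 0 = 1: r = r^2 * 35 mod 47 = 1^2 * 35 = 1*35 = 35
  bit 1 = 0: r = r^2 mod 47 = 35^2 = 3
  bit 2 = 0: r = r^2 mod 47 = 3^2 = 9
  bit 3 = 0: r = r^2 mod 47 = 9^2 = 34
  bit 4 = 0: r = r^2 mod 47 = 34^2 = 28
  -> A = 28
B = 35^42 mod 47  (bits of 42 = 101010)
  bit 0 = 1: r = r^2 * 35 mod 47 = 1^2 * 35 = 1*35 = 35
  bit 1 = 0: r = r^2 mod 47 = 35^2 = 3
  bit 2 = 1: r = r^2 * 35 mod 47 = 3^2 * 35 = 9*35 = 33
  bit 3 = 0: r = r^2 mod 47 = 33^2 = 8
  bit 4 = 1: r = r^2 * 35 mod 47 = 8^2 * 35 = 17*35 = 31
  bit 5 = 0: r = r^2 mod 47 = 31^2 = 21
  -> B = 21
s = B^a = 21^16 mod 47  (bits of 16 = 10000)
  bit 0 = 1: r = r^2 * 21 mod 47 = 1^2 * 21 = 1*21 = 21
  bit 1 = 0: r = r^2 mod 47 = 21^2 = 18
  bit 2 = 0: r = r^2 mod 47 = 18^2 = 42
  bit 3 = 0: r = r^2 mod 47 = 42^2 = 25
  bit 4 = 0: r = r^2 mod 47 = 25^2 = 14
  -> s = B^a = 14

Answer: 14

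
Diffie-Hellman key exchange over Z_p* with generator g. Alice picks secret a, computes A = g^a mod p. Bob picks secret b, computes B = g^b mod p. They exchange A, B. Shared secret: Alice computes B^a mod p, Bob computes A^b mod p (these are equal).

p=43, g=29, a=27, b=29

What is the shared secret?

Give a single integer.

A = 29^27 mod 43  (bits of 27 = 11011)
  bit 0 = 1: r = r^2 * 29 mod 43 = 1^2 * 29 = 1*29 = 29
  bit 1 = 1: r = r^2 * 29 mod 43 = 29^2 * 29 = 24*29 = 8
  bit 2 = 0: r = r^2 mod 43 = 8^2 = 21
  bit 3 = 1: r = r^2 * 29 mod 43 = 21^2 * 29 = 11*29 = 18
  bit 4 = 1: r = r^2 * 29 mod 43 = 18^2 * 29 = 23*29 = 22
  -> A = 22
B = 29^29 mod 43  (bits of 29 = 11101)
  bit 0 = 1: r = r^2 * 29 mod 43 = 1^2 * 29 = 1*29 = 29
  bit 1 = 1: r = r^2 * 29 mod 43 = 29^2 * 29 = 24*29 = 8
  bit 2 = 1: r = r^2 * 29 mod 43 = 8^2 * 29 = 21*29 = 7
  bit 3 = 0: r = r^2 mod 43 = 7^2 = 6
  bit 4 = 1: r = r^2 * 29 mod 43 = 6^2 * 29 = 36*29 = 12
  -> B = 12
s = B^a = 12^27 mod 43  (bits of 27 = 11011)
  bit 0 = 1: r = r^2 * 12 mod 43 = 1^2 * 12 = 1*12 = 12
  bit 1 = 1: r = r^2 * 12 mod 43 = 12^2 * 12 = 15*12 = 8
  bit 2 = 0: r = r^2 mod 43 = 8^2 = 21
  bit 3 = 1: r = r^2 * 12 mod 43 = 21^2 * 12 = 11*12 = 3
  bit 4 = 1: r = r^2 * 12 mod 43 = 3^2 * 12 = 9*12 = 22
  -> s = B^a = 22

Answer: 22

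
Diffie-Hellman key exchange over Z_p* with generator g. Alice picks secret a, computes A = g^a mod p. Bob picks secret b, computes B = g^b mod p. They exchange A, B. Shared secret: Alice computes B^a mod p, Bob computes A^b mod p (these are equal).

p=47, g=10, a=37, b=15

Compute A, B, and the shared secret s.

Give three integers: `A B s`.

A = 10^37 mod 47  (bits of 37 = 100101)
  bit 0 = 1: r = r^2 * 10 mod 47 = 1^2 * 10 = 1*10 = 10
  bit 1 = 0: r = r^2 mod 47 = 10^2 = 6
  bit 2 = 0: r = r^2 mod 47 = 6^2 = 36
  bit 3 = 1: r = r^2 * 10 mod 47 = 36^2 * 10 = 27*10 = 35
  bit 4 = 0: r = r^2 mod 47 = 35^2 = 3
  bit 5 = 1: r = r^2 * 10 mod 47 = 3^2 * 10 = 9*10 = 43
  -> A = 43
B = 10^15 mod 47  (bits of 15 = 1111)
  bit 0 = 1: r = r^2 * 10 mod 47 = 1^2 * 10 = 1*10 = 10
  bit 1 = 1: r = r^2 * 10 mod 47 = 10^2 * 10 = 6*10 = 13
  bit 2 = 1: r = r^2 * 10 mod 47 = 13^2 * 10 = 28*10 = 45
  bit 3 = 1: r = r^2 * 10 mod 47 = 45^2 * 10 = 4*10 = 40
  -> B = 40
s = B^a = 40^37 mod 47  (bits of 37 = 100101)
  bit 0 = 1: r = r^2 * 40 mod 47 = 1^2 * 40 = 1*40 = 40
  bit 1 = 0: r = r^2 mod 47 = 40^2 = 2
  bit 2 = 0: r = r^2 mod 47 = 2^2 = 4
  bit 3 = 1: r = r^2 * 40 mod 47 = 4^2 * 40 = 16*40 = 29
  bit 4 = 0: r = r^2 mod 47 = 29^2 = 42
  bit 5 = 1: r = r^2 * 40 mod 47 = 42^2 * 40 = 25*40 = 13
  -> s = B^a = 13

Answer: 43 40 13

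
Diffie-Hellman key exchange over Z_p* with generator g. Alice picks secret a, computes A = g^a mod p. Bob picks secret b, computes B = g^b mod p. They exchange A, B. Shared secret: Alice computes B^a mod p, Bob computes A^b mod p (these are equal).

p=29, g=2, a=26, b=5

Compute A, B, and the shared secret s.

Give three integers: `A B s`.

A = 2^26 mod 29  (bits of 26 = 11010)
  bit 0 = 1: r = r^2 * 2 mod 29 = 1^2 * 2 = 1*2 = 2
  bit 1 = 1: r = r^2 * 2 mod 29 = 2^2 * 2 = 4*2 = 8
  bit 2 = 0: r = r^2 mod 29 = 8^2 = 6
  bit 3 = 1: r = r^2 * 2 mod 29 = 6^2 * 2 = 7*2 = 14
  bit 4 = 0: r = r^2 mod 29 = 14^2 = 22
  -> A = 22
B = 2^5 mod 29  (bits of 5 = 101)
  bit 0 = 1: r = r^2 * 2 mod 29 = 1^2 * 2 = 1*2 = 2
  bit 1 = 0: r = r^2 mod 29 = 2^2 = 4
  bit 2 = 1: r = r^2 * 2 mod 29 = 4^2 * 2 = 16*2 = 3
  -> B = 3
s = B^a = 3^26 mod 29  (bits of 26 = 11010)
  bit 0 = 1: r = r^2 * 3 mod 29 = 1^2 * 3 = 1*3 = 3
  bit 1 = 1: r = r^2 * 3 mod 29 = 3^2 * 3 = 9*3 = 27
  bit 2 = 0: r = r^2 mod 29 = 27^2 = 4
  bit 3 = 1: r = r^2 * 3 mod 29 = 4^2 * 3 = 16*3 = 19
  bit 4 = 0: r = r^2 mod 29 = 19^2 = 13
  -> s = B^a = 13

Answer: 22 3 13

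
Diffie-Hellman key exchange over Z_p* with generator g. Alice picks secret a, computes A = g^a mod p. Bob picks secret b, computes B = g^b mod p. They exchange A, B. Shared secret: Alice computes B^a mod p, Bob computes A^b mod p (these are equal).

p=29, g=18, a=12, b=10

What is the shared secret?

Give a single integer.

A = 18^12 mod 29  (bits of 12 = 1100)
  bit 0 = 1: r = r^2 * 18 mod 29 = 1^2 * 18 = 1*18 = 18
  bit 1 = 1: r = r^2 * 18 mod 29 = 18^2 * 18 = 5*18 = 3
  bit 2 = 0: r = r^2 mod 29 = 3^2 = 9
  bit 3 = 0: r = r^2 mod 29 = 9^2 = 23
  -> A = 23
B = 18^10 mod 29  (bits of 10 = 1010)
  bit 0 = 1: r = r^2 * 18 mod 29 = 1^2 * 18 = 1*18 = 18
  bit 1 = 0: r = r^2 mod 29 = 18^2 = 5
  bit 2 = 1: r = r^2 * 18 mod 29 = 5^2 * 18 = 25*18 = 15
  bit 3 = 0: r = r^2 mod 29 = 15^2 = 22
  -> B = 22
s = B^a = 22^12 mod 29  (bits of 12 = 1100)
  bit 0 = 1: r = r^2 * 22 mod 29 = 1^2 * 22 = 1*22 = 22
  bit 1 = 1: r = r^2 * 22 mod 29 = 22^2 * 22 = 20*22 = 5
  bit 2 = 0: r = r^2 mod 29 = 5^2 = 25
  bit 3 = 0: r = r^2 mod 29 = 25^2 = 16
  -> s = B^a = 16

Answer: 16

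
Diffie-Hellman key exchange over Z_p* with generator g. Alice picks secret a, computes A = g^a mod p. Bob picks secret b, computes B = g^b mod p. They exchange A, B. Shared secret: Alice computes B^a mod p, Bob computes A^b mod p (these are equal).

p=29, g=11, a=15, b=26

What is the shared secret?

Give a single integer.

A = 11^15 mod 29  (bits of 15 = 1111)
  bit 0 = 1: r = r^2 * 11 mod 29 = 1^2 * 11 = 1*11 = 11
  bit 1 = 1: r = r^2 * 11 mod 29 = 11^2 * 11 = 5*11 = 26
  bit 2 = 1: r = r^2 * 11 mod 29 = 26^2 * 11 = 9*11 = 12
  bit 3 = 1: r = r^2 * 11 mod 29 = 12^2 * 11 = 28*11 = 18
  -> A = 18
B = 11^26 mod 29  (bits of 26 = 11010)
  bit 0 = 1: r = r^2 * 11 mod 29 = 1^2 * 11 = 1*11 = 11
  bit 1 = 1: r = r^2 * 11 mod 29 = 11^2 * 11 = 5*11 = 26
  bit 2 = 0: r = r^2 mod 29 = 26^2 = 9
  bit 3 = 1: r = r^2 * 11 mod 29 = 9^2 * 11 = 23*11 = 21
  bit 4 = 0: r = r^2 mod 29 = 21^2 = 6
  -> B = 6
s = B^a = 6^15 mod 29  (bits of 15 = 1111)
  bit 0 = 1: r = r^2 * 6 mod 29 = 1^2 * 6 = 1*6 = 6
  bit 1 = 1: r = r^2 * 6 mod 29 = 6^2 * 6 = 7*6 = 13
  bit 2 = 1: r = r^2 * 6 mod 29 = 13^2 * 6 = 24*6 = 28
  bit 3 = 1: r = r^2 * 6 mod 29 = 28^2 * 6 = 1*6 = 6
  -> s = B^a = 6

Answer: 6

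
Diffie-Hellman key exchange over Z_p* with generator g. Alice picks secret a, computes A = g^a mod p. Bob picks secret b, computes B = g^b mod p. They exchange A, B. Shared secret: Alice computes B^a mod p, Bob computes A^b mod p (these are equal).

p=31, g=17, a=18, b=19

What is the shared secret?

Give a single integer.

Answer: 2

Derivation:
A = 17^18 mod 31  (bits of 18 = 10010)
  bit 0 = 1: r = r^2 * 17 mod 31 = 1^2 * 17 = 1*17 = 17
  bit 1 = 0: r = r^2 mod 31 = 17^2 = 10
  bit 2 = 0: r = r^2 mod 31 = 10^2 = 7
  bit 3 = 1: r = r^2 * 17 mod 31 = 7^2 * 17 = 18*17 = 27
  bit 4 = 0: r = r^2 mod 31 = 27^2 = 16
  -> A = 16
B = 17^19 mod 31  (bits of 19 = 10011)
  bit 0 = 1: r = r^2 * 17 mod 31 = 1^2 * 17 = 1*17 = 17
  bit 1 = 0: r = r^2 mod 31 = 17^2 = 10
  bit 2 = 0: r = r^2 mod 31 = 10^2 = 7
  bit 3 = 1: r = r^2 * 17 mod 31 = 7^2 * 17 = 18*17 = 27
  bit 4 = 1: r = r^2 * 17 mod 31 = 27^2 * 17 = 16*17 = 24
  -> B = 24
s = B^a = 24^18 mod 31  (bits of 18 = 10010)
  bit 0 = 1: r = r^2 * 24 mod 31 = 1^2 * 24 = 1*24 = 24
  bit 1 = 0: r = r^2 mod 31 = 24^2 = 18
  bit 2 = 0: r = r^2 mod 31 = 18^2 = 14
  bit 3 = 1: r = r^2 * 24 mod 31 = 14^2 * 24 = 10*24 = 23
  bit 4 = 0: r = r^2 mod 31 = 23^2 = 2
  -> s = B^a = 2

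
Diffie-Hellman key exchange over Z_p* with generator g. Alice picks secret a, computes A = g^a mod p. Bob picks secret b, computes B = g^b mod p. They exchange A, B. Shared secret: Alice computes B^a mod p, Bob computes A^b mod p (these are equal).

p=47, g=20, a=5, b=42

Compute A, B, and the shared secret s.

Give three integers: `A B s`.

Answer: 5 4 37

Derivation:
A = 20^5 mod 47  (bits of 5 = 101)
  bit 0 = 1: r = r^2 * 20 mod 47 = 1^2 * 20 = 1*20 = 20
  bit 1 = 0: r = r^2 mod 47 = 20^2 = 24
  bit 2 = 1: r = r^2 * 20 mod 47 = 24^2 * 20 = 12*20 = 5
  -> A = 5
B = 20^42 mod 47  (bits of 42 = 101010)
  bit 0 = 1: r = r^2 * 20 mod 47 = 1^2 * 20 = 1*20 = 20
  bit 1 = 0: r = r^2 mod 47 = 20^2 = 24
  bit 2 = 1: r = r^2 * 20 mod 47 = 24^2 * 20 = 12*20 = 5
  bit 3 = 0: r = r^2 mod 47 = 5^2 = 25
  bit 4 = 1: r = r^2 * 20 mod 47 = 25^2 * 20 = 14*20 = 45
  bit 5 = 0: r = r^2 mod 47 = 45^2 = 4
  -> B = 4
s = B^a = 4^5 mod 47  (bits of 5 = 101)
  bit 0 = 1: r = r^2 * 4 mod 47 = 1^2 * 4 = 1*4 = 4
  bit 1 = 0: r = r^2 mod 47 = 4^2 = 16
  bit 2 = 1: r = r^2 * 4 mod 47 = 16^2 * 4 = 21*4 = 37
  -> s = B^a = 37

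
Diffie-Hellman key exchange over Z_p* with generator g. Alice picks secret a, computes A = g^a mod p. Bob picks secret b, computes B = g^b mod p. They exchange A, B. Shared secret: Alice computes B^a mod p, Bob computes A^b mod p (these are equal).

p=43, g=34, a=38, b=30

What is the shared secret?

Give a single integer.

Answer: 4

Derivation:
A = 34^38 mod 43  (bits of 38 = 100110)
  bit 0 = 1: r = r^2 * 34 mod 43 = 1^2 * 34 = 1*34 = 34
  bit 1 = 0: r = r^2 mod 43 = 34^2 = 38
  bit 2 = 0: r = r^2 mod 43 = 38^2 = 25
  bit 3 = 1: r = r^2 * 34 mod 43 = 25^2 * 34 = 23*34 = 8
  bit 4 = 1: r = r^2 * 34 mod 43 = 8^2 * 34 = 21*34 = 26
  bit 5 = 0: r = r^2 mod 43 = 26^2 = 31
  -> A = 31
B = 34^30 mod 43  (bits of 30 = 11110)
  bit 0 = 1: r = r^2 * 34 mod 43 = 1^2 * 34 = 1*34 = 34
  bit 1 = 1: r = r^2 * 34 mod 43 = 34^2 * 34 = 38*34 = 2
  bit 2 = 1: r = r^2 * 34 mod 43 = 2^2 * 34 = 4*34 = 7
  bit 3 = 1: r = r^2 * 34 mod 43 = 7^2 * 34 = 6*34 = 32
  bit 4 = 0: r = r^2 mod 43 = 32^2 = 35
  -> B = 35
s = B^a = 35^38 mod 43  (bits of 38 = 100110)
  bit 0 = 1: r = r^2 * 35 mod 43 = 1^2 * 35 = 1*35 = 35
  bit 1 = 0: r = r^2 mod 43 = 35^2 = 21
  bit 2 = 0: r = r^2 mod 43 = 21^2 = 11
  bit 3 = 1: r = r^2 * 35 mod 43 = 11^2 * 35 = 35*35 = 21
  bit 4 = 1: r = r^2 * 35 mod 43 = 21^2 * 35 = 11*35 = 41
  bit 5 = 0: r = r^2 mod 43 = 41^2 = 4
  -> s = B^a = 4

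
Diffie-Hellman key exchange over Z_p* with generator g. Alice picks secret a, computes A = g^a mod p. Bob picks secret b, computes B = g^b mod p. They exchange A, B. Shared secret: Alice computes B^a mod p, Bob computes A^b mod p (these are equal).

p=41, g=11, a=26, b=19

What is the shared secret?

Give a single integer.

Answer: 36

Derivation:
A = 11^26 mod 41  (bits of 26 = 11010)
  bit 0 = 1: r = r^2 * 11 mod 41 = 1^2 * 11 = 1*11 = 11
  bit 1 = 1: r = r^2 * 11 mod 41 = 11^2 * 11 = 39*11 = 19
  bit 2 = 0: r = r^2 mod 41 = 19^2 = 33
  bit 3 = 1: r = r^2 * 11 mod 41 = 33^2 * 11 = 23*11 = 7
  bit 4 = 0: r = r^2 mod 41 = 7^2 = 8
  -> A = 8
B = 11^19 mod 41  (bits of 19 = 10011)
  bit 0 = 1: r = r^2 * 11 mod 41 = 1^2 * 11 = 1*11 = 11
  bit 1 = 0: r = r^2 mod 41 = 11^2 = 39
  bit 2 = 0: r = r^2 mod 41 = 39^2 = 4
  bit 3 = 1: r = r^2 * 11 mod 41 = 4^2 * 11 = 16*11 = 12
  bit 4 = 1: r = r^2 * 11 mod 41 = 12^2 * 11 = 21*11 = 26
  -> B = 26
s = B^a = 26^26 mod 41  (bits of 26 = 11010)
  bit 0 = 1: r = r^2 * 26 mod 41 = 1^2 * 26 = 1*26 = 26
  bit 1 = 1: r = r^2 * 26 mod 41 = 26^2 * 26 = 20*26 = 28
  bit 2 = 0: r = r^2 mod 41 = 28^2 = 5
  bit 3 = 1: r = r^2 * 26 mod 41 = 5^2 * 26 = 25*26 = 35
  bit 4 = 0: r = r^2 mod 41 = 35^2 = 36
  -> s = B^a = 36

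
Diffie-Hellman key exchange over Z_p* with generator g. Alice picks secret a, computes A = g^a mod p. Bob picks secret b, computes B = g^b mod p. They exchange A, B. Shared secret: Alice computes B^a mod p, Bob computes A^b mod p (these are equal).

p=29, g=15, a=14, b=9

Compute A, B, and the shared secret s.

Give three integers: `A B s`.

Answer: 28 26 28

Derivation:
A = 15^14 mod 29  (bits of 14 = 1110)
  bit 0 = 1: r = r^2 * 15 mod 29 = 1^2 * 15 = 1*15 = 15
  bit 1 = 1: r = r^2 * 15 mod 29 = 15^2 * 15 = 22*15 = 11
  bit 2 = 1: r = r^2 * 15 mod 29 = 11^2 * 15 = 5*15 = 17
  bit 3 = 0: r = r^2 mod 29 = 17^2 = 28
  -> A = 28
B = 15^9 mod 29  (bits of 9 = 1001)
  bit 0 = 1: r = r^2 * 15 mod 29 = 1^2 * 15 = 1*15 = 15
  bit 1 = 0: r = r^2 mod 29 = 15^2 = 22
  bit 2 = 0: r = r^2 mod 29 = 22^2 = 20
  bit 3 = 1: r = r^2 * 15 mod 29 = 20^2 * 15 = 23*15 = 26
  -> B = 26
s = B^a = 26^14 mod 29  (bits of 14 = 1110)
  bit 0 = 1: r = r^2 * 26 mod 29 = 1^2 * 26 = 1*26 = 26
  bit 1 = 1: r = r^2 * 26 mod 29 = 26^2 * 26 = 9*26 = 2
  bit 2 = 1: r = r^2 * 26 mod 29 = 2^2 * 26 = 4*26 = 17
  bit 3 = 0: r = r^2 mod 29 = 17^2 = 28
  -> s = B^a = 28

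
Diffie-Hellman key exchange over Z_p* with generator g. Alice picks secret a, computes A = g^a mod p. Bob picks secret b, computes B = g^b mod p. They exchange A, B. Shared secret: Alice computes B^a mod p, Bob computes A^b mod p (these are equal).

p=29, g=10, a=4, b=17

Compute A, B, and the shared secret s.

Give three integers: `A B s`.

A = 10^4 mod 29  (bits of 4 = 100)
  bit 0 = 1: r = r^2 * 10 mod 29 = 1^2 * 10 = 1*10 = 10
  bit 1 = 0: r = r^2 mod 29 = 10^2 = 13
  bit 2 = 0: r = r^2 mod 29 = 13^2 = 24
  -> A = 24
B = 10^17 mod 29  (bits of 17 = 10001)
  bit 0 = 1: r = r^2 * 10 mod 29 = 1^2 * 10 = 1*10 = 10
  bit 1 = 0: r = r^2 mod 29 = 10^2 = 13
  bit 2 = 0: r = r^2 mod 29 = 13^2 = 24
  bit 3 = 0: r = r^2 mod 29 = 24^2 = 25
  bit 4 = 1: r = r^2 * 10 mod 29 = 25^2 * 10 = 16*10 = 15
  -> B = 15
s = B^a = 15^4 mod 29  (bits of 4 = 100)
  bit 0 = 1: r = r^2 * 15 mod 29 = 1^2 * 15 = 1*15 = 15
  bit 1 = 0: r = r^2 mod 29 = 15^2 = 22
  bit 2 = 0: r = r^2 mod 29 = 22^2 = 20
  -> s = B^a = 20

Answer: 24 15 20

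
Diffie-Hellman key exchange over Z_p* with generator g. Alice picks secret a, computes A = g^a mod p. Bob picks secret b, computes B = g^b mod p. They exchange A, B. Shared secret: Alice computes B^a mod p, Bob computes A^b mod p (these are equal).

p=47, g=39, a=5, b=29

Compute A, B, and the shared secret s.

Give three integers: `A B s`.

A = 39^5 mod 47  (bits of 5 = 101)
  bit 0 = 1: r = r^2 * 39 mod 47 = 1^2 * 39 = 1*39 = 39
  bit 1 = 0: r = r^2 mod 47 = 39^2 = 17
  bit 2 = 1: r = r^2 * 39 mod 47 = 17^2 * 39 = 7*39 = 38
  -> A = 38
B = 39^29 mod 47  (bits of 29 = 11101)
  bit 0 = 1: r = r^2 * 39 mod 47 = 1^2 * 39 = 1*39 = 39
  bit 1 = 1: r = r^2 * 39 mod 47 = 39^2 * 39 = 17*39 = 5
  bit 2 = 1: r = r^2 * 39 mod 47 = 5^2 * 39 = 25*39 = 35
  bit 3 = 0: r = r^2 mod 47 = 35^2 = 3
  bit 4 = 1: r = r^2 * 39 mod 47 = 3^2 * 39 = 9*39 = 22
  -> B = 22
s = B^a = 22^5 mod 47  (bits of 5 = 101)
  bit 0 = 1: r = r^2 * 22 mod 47 = 1^2 * 22 = 1*22 = 22
  bit 1 = 0: r = r^2 mod 47 = 22^2 = 14
  bit 2 = 1: r = r^2 * 22 mod 47 = 14^2 * 22 = 8*22 = 35
  -> s = B^a = 35

Answer: 38 22 35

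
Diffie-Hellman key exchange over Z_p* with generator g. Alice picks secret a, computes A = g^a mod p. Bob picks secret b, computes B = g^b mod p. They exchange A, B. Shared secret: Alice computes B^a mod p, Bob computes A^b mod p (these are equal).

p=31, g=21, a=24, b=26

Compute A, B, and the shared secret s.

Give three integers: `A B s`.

Answer: 16 19 16

Derivation:
A = 21^24 mod 31  (bits of 24 = 11000)
  bit 0 = 1: r = r^2 * 21 mod 31 = 1^2 * 21 = 1*21 = 21
  bit 1 = 1: r = r^2 * 21 mod 31 = 21^2 * 21 = 7*21 = 23
  bit 2 = 0: r = r^2 mod 31 = 23^2 = 2
  bit 3 = 0: r = r^2 mod 31 = 2^2 = 4
  bit 4 = 0: r = r^2 mod 31 = 4^2 = 16
  -> A = 16
B = 21^26 mod 31  (bits of 26 = 11010)
  bit 0 = 1: r = r^2 * 21 mod 31 = 1^2 * 21 = 1*21 = 21
  bit 1 = 1: r = r^2 * 21 mod 31 = 21^2 * 21 = 7*21 = 23
  bit 2 = 0: r = r^2 mod 31 = 23^2 = 2
  bit 3 = 1: r = r^2 * 21 mod 31 = 2^2 * 21 = 4*21 = 22
  bit 4 = 0: r = r^2 mod 31 = 22^2 = 19
  -> B = 19
s = B^a = 19^24 mod 31  (bits of 24 = 11000)
  bit 0 = 1: r = r^2 * 19 mod 31 = 1^2 * 19 = 1*19 = 19
  bit 1 = 1: r = r^2 * 19 mod 31 = 19^2 * 19 = 20*19 = 8
  bit 2 = 0: r = r^2 mod 31 = 8^2 = 2
  bit 3 = 0: r = r^2 mod 31 = 2^2 = 4
  bit 4 = 0: r = r^2 mod 31 = 4^2 = 16
  -> s = B^a = 16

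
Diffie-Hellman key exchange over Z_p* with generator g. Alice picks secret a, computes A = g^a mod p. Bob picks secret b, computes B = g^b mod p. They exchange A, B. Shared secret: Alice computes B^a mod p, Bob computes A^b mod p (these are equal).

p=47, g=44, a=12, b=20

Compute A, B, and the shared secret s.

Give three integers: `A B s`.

Answer: 12 7 17

Derivation:
A = 44^12 mod 47  (bits of 12 = 1100)
  bit 0 = 1: r = r^2 * 44 mod 47 = 1^2 * 44 = 1*44 = 44
  bit 1 = 1: r = r^2 * 44 mod 47 = 44^2 * 44 = 9*44 = 20
  bit 2 = 0: r = r^2 mod 47 = 20^2 = 24
  bit 3 = 0: r = r^2 mod 47 = 24^2 = 12
  -> A = 12
B = 44^20 mod 47  (bits of 20 = 10100)
  bit 0 = 1: r = r^2 * 44 mod 47 = 1^2 * 44 = 1*44 = 44
  bit 1 = 0: r = r^2 mod 47 = 44^2 = 9
  bit 2 = 1: r = r^2 * 44 mod 47 = 9^2 * 44 = 34*44 = 39
  bit 3 = 0: r = r^2 mod 47 = 39^2 = 17
  bit 4 = 0: r = r^2 mod 47 = 17^2 = 7
  -> B = 7
s = B^a = 7^12 mod 47  (bits of 12 = 1100)
  bit 0 = 1: r = r^2 * 7 mod 47 = 1^2 * 7 = 1*7 = 7
  bit 1 = 1: r = r^2 * 7 mod 47 = 7^2 * 7 = 2*7 = 14
  bit 2 = 0: r = r^2 mod 47 = 14^2 = 8
  bit 3 = 0: r = r^2 mod 47 = 8^2 = 17
  -> s = B^a = 17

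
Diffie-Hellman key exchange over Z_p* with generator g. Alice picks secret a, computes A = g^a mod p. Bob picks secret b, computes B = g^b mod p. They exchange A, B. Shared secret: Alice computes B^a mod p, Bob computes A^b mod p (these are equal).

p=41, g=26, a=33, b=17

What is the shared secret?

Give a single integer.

A = 26^33 mod 41  (bits of 33 = 100001)
  bit 0 = 1: r = r^2 * 26 mod 41 = 1^2 * 26 = 1*26 = 26
  bit 1 = 0: r = r^2 mod 41 = 26^2 = 20
  bit 2 = 0: r = r^2 mod 41 = 20^2 = 31
  bit 3 = 0: r = r^2 mod 41 = 31^2 = 18
  bit 4 = 0: r = r^2 mod 41 = 18^2 = 37
  bit 5 = 1: r = r^2 * 26 mod 41 = 37^2 * 26 = 16*26 = 6
  -> A = 6
B = 26^17 mod 41  (bits of 17 = 10001)
  bit 0 = 1: r = r^2 * 26 mod 41 = 1^2 * 26 = 1*26 = 26
  bit 1 = 0: r = r^2 mod 41 = 26^2 = 20
  bit 2 = 0: r = r^2 mod 41 = 20^2 = 31
  bit 3 = 0: r = r^2 mod 41 = 31^2 = 18
  bit 4 = 1: r = r^2 * 26 mod 41 = 18^2 * 26 = 37*26 = 19
  -> B = 19
s = B^a = 19^33 mod 41  (bits of 33 = 100001)
  bit 0 = 1: r = r^2 * 19 mod 41 = 1^2 * 19 = 1*19 = 19
  bit 1 = 0: r = r^2 mod 41 = 19^2 = 33
  bit 2 = 0: r = r^2 mod 41 = 33^2 = 23
  bit 3 = 0: r = r^2 mod 41 = 23^2 = 37
  bit 4 = 0: r = r^2 mod 41 = 37^2 = 16
  bit 5 = 1: r = r^2 * 19 mod 41 = 16^2 * 19 = 10*19 = 26
  -> s = B^a = 26

Answer: 26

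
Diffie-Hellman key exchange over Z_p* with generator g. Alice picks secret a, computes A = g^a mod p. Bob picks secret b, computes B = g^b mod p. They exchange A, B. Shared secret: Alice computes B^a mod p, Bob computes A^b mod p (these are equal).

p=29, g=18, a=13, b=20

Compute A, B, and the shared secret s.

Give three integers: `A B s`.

Answer: 8 20 16

Derivation:
A = 18^13 mod 29  (bits of 13 = 1101)
  bit 0 = 1: r = r^2 * 18 mod 29 = 1^2 * 18 = 1*18 = 18
  bit 1 = 1: r = r^2 * 18 mod 29 = 18^2 * 18 = 5*18 = 3
  bit 2 = 0: r = r^2 mod 29 = 3^2 = 9
  bit 3 = 1: r = r^2 * 18 mod 29 = 9^2 * 18 = 23*18 = 8
  -> A = 8
B = 18^20 mod 29  (bits of 20 = 10100)
  bit 0 = 1: r = r^2 * 18 mod 29 = 1^2 * 18 = 1*18 = 18
  bit 1 = 0: r = r^2 mod 29 = 18^2 = 5
  bit 2 = 1: r = r^2 * 18 mod 29 = 5^2 * 18 = 25*18 = 15
  bit 3 = 0: r = r^2 mod 29 = 15^2 = 22
  bit 4 = 0: r = r^2 mod 29 = 22^2 = 20
  -> B = 20
s = B^a = 20^13 mod 29  (bits of 13 = 1101)
  bit 0 = 1: r = r^2 * 20 mod 29 = 1^2 * 20 = 1*20 = 20
  bit 1 = 1: r = r^2 * 20 mod 29 = 20^2 * 20 = 23*20 = 25
  bit 2 = 0: r = r^2 mod 29 = 25^2 = 16
  bit 3 = 1: r = r^2 * 20 mod 29 = 16^2 * 20 = 24*20 = 16
  -> s = B^a = 16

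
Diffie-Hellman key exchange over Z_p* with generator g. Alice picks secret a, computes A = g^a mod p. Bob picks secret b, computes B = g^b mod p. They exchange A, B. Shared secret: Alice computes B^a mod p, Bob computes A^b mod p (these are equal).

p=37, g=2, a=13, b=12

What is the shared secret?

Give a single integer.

A = 2^13 mod 37  (bits of 13 = 1101)
  bit 0 = 1: r = r^2 * 2 mod 37 = 1^2 * 2 = 1*2 = 2
  bit 1 = 1: r = r^2 * 2 mod 37 = 2^2 * 2 = 4*2 = 8
  bit 2 = 0: r = r^2 mod 37 = 8^2 = 27
  bit 3 = 1: r = r^2 * 2 mod 37 = 27^2 * 2 = 26*2 = 15
  -> A = 15
B = 2^12 mod 37  (bits of 12 = 1100)
  bit 0 = 1: r = r^2 * 2 mod 37 = 1^2 * 2 = 1*2 = 2
  bit 1 = 1: r = r^2 * 2 mod 37 = 2^2 * 2 = 4*2 = 8
  bit 2 = 0: r = r^2 mod 37 = 8^2 = 27
  bit 3 = 0: r = r^2 mod 37 = 27^2 = 26
  -> B = 26
s = B^a = 26^13 mod 37  (bits of 13 = 1101)
  bit 0 = 1: r = r^2 * 26 mod 37 = 1^2 * 26 = 1*26 = 26
  bit 1 = 1: r = r^2 * 26 mod 37 = 26^2 * 26 = 10*26 = 1
  bit 2 = 0: r = r^2 mod 37 = 1^2 = 1
  bit 3 = 1: r = r^2 * 26 mod 37 = 1^2 * 26 = 1*26 = 26
  -> s = B^a = 26

Answer: 26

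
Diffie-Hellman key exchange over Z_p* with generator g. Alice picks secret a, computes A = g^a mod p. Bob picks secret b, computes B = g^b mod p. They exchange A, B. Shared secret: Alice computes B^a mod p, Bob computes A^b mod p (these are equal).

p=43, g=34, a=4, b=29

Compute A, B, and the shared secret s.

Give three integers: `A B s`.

Answer: 25 20 40

Derivation:
A = 34^4 mod 43  (bits of 4 = 100)
  bit 0 = 1: r = r^2 * 34 mod 43 = 1^2 * 34 = 1*34 = 34
  bit 1 = 0: r = r^2 mod 43 = 34^2 = 38
  bit 2 = 0: r = r^2 mod 43 = 38^2 = 25
  -> A = 25
B = 34^29 mod 43  (bits of 29 = 11101)
  bit 0 = 1: r = r^2 * 34 mod 43 = 1^2 * 34 = 1*34 = 34
  bit 1 = 1: r = r^2 * 34 mod 43 = 34^2 * 34 = 38*34 = 2
  bit 2 = 1: r = r^2 * 34 mod 43 = 2^2 * 34 = 4*34 = 7
  bit 3 = 0: r = r^2 mod 43 = 7^2 = 6
  bit 4 = 1: r = r^2 * 34 mod 43 = 6^2 * 34 = 36*34 = 20
  -> B = 20
s = B^a = 20^4 mod 43  (bits of 4 = 100)
  bit 0 = 1: r = r^2 * 20 mod 43 = 1^2 * 20 = 1*20 = 20
  bit 1 = 0: r = r^2 mod 43 = 20^2 = 13
  bit 2 = 0: r = r^2 mod 43 = 13^2 = 40
  -> s = B^a = 40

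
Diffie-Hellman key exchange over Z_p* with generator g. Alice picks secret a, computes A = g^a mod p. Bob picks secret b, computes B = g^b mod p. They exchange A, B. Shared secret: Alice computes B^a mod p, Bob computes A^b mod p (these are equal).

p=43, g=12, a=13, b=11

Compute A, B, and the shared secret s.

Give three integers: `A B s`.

Answer: 3 26 30

Derivation:
A = 12^13 mod 43  (bits of 13 = 1101)
  bit 0 = 1: r = r^2 * 12 mod 43 = 1^2 * 12 = 1*12 = 12
  bit 1 = 1: r = r^2 * 12 mod 43 = 12^2 * 12 = 15*12 = 8
  bit 2 = 0: r = r^2 mod 43 = 8^2 = 21
  bit 3 = 1: r = r^2 * 12 mod 43 = 21^2 * 12 = 11*12 = 3
  -> A = 3
B = 12^11 mod 43  (bits of 11 = 1011)
  bit 0 = 1: r = r^2 * 12 mod 43 = 1^2 * 12 = 1*12 = 12
  bit 1 = 0: r = r^2 mod 43 = 12^2 = 15
  bit 2 = 1: r = r^2 * 12 mod 43 = 15^2 * 12 = 10*12 = 34
  bit 3 = 1: r = r^2 * 12 mod 43 = 34^2 * 12 = 38*12 = 26
  -> B = 26
s = B^a = 26^13 mod 43  (bits of 13 = 1101)
  bit 0 = 1: r = r^2 * 26 mod 43 = 1^2 * 26 = 1*26 = 26
  bit 1 = 1: r = r^2 * 26 mod 43 = 26^2 * 26 = 31*26 = 32
  bit 2 = 0: r = r^2 mod 43 = 32^2 = 35
  bit 3 = 1: r = r^2 * 26 mod 43 = 35^2 * 26 = 21*26 = 30
  -> s = B^a = 30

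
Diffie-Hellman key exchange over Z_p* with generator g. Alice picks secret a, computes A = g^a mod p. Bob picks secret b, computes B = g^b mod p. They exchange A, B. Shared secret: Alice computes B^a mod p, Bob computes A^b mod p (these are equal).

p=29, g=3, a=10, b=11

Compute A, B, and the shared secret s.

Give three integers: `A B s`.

A = 3^10 mod 29  (bits of 10 = 1010)
  bit 0 = 1: r = r^2 * 3 mod 29 = 1^2 * 3 = 1*3 = 3
  bit 1 = 0: r = r^2 mod 29 = 3^2 = 9
  bit 2 = 1: r = r^2 * 3 mod 29 = 9^2 * 3 = 23*3 = 11
  bit 3 = 0: r = r^2 mod 29 = 11^2 = 5
  -> A = 5
B = 3^11 mod 29  (bits of 11 = 1011)
  bit 0 = 1: r = r^2 * 3 mod 29 = 1^2 * 3 = 1*3 = 3
  bit 1 = 0: r = r^2 mod 29 = 3^2 = 9
  bit 2 = 1: r = r^2 * 3 mod 29 = 9^2 * 3 = 23*3 = 11
  bit 3 = 1: r = r^2 * 3 mod 29 = 11^2 * 3 = 5*3 = 15
  -> B = 15
s = B^a = 15^10 mod 29  (bits of 10 = 1010)
  bit 0 = 1: r = r^2 * 15 mod 29 = 1^2 * 15 = 1*15 = 15
  bit 1 = 0: r = r^2 mod 29 = 15^2 = 22
  bit 2 = 1: r = r^2 * 15 mod 29 = 22^2 * 15 = 20*15 = 10
  bit 3 = 0: r = r^2 mod 29 = 10^2 = 13
  -> s = B^a = 13

Answer: 5 15 13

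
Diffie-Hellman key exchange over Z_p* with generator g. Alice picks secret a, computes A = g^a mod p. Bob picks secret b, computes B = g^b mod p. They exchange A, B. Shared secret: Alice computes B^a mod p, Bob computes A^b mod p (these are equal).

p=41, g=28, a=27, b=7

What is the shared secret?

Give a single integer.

Answer: 7

Derivation:
A = 28^27 mod 41  (bits of 27 = 11011)
  bit 0 = 1: r = r^2 * 28 mod 41 = 1^2 * 28 = 1*28 = 28
  bit 1 = 1: r = r^2 * 28 mod 41 = 28^2 * 28 = 5*28 = 17
  bit 2 = 0: r = r^2 mod 41 = 17^2 = 2
  bit 3 = 1: r = r^2 * 28 mod 41 = 2^2 * 28 = 4*28 = 30
  bit 4 = 1: r = r^2 * 28 mod 41 = 30^2 * 28 = 39*28 = 26
  -> A = 26
B = 28^7 mod 41  (bits of 7 = 111)
  bit 0 = 1: r = r^2 * 28 mod 41 = 1^2 * 28 = 1*28 = 28
  bit 1 = 1: r = r^2 * 28 mod 41 = 28^2 * 28 = 5*28 = 17
  bit 2 = 1: r = r^2 * 28 mod 41 = 17^2 * 28 = 2*28 = 15
  -> B = 15
s = B^a = 15^27 mod 41  (bits of 27 = 11011)
  bit 0 = 1: r = r^2 * 15 mod 41 = 1^2 * 15 = 1*15 = 15
  bit 1 = 1: r = r^2 * 15 mod 41 = 15^2 * 15 = 20*15 = 13
  bit 2 = 0: r = r^2 mod 41 = 13^2 = 5
  bit 3 = 1: r = r^2 * 15 mod 41 = 5^2 * 15 = 25*15 = 6
  bit 4 = 1: r = r^2 * 15 mod 41 = 6^2 * 15 = 36*15 = 7
  -> s = B^a = 7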